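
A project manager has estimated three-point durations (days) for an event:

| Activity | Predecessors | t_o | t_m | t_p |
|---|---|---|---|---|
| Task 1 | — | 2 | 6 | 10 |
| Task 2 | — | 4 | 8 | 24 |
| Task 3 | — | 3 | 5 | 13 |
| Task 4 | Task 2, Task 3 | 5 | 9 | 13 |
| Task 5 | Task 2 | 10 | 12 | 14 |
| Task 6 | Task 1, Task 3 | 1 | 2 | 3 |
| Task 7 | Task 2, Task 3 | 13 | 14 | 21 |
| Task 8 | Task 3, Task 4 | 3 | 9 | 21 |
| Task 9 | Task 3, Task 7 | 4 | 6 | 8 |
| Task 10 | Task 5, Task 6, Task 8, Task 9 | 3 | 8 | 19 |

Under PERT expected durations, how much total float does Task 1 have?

te_Task 1 = (2 + 4·6 + 10)/6 = 36/6 = 6
te_Task 2 = (4 + 4·8 + 24)/6 = 60/6 = 10
te_Task 3 = (3 + 4·5 + 13)/6 = 36/6 = 6
te_Task 4 = (5 + 4·9 + 13)/6 = 54/6 = 9
te_Task 5 = (10 + 4·12 + 14)/6 = 72/6 = 12
te_Task 6 = (1 + 4·2 + 3)/6 = 12/6 = 2
te_Task 7 = (13 + 4·14 + 21)/6 = 90/6 = 15
te_Task 8 = (3 + 4·9 + 21)/6 = 60/6 = 10
te_Task 9 = (4 + 4·6 + 8)/6 = 36/6 = 6
te_Task 10 = (3 + 4·8 + 19)/6 = 54/6 = 9

Forward pass:
ES_Task 1 = 0; EF_Task 1 = 6
ES_Task 2 = 0; EF_Task 2 = 10
ES_Task 3 = 0; EF_Task 3 = 6
ES_Task 4 = max(EF_Task 2=10, EF_Task 3=6) = 10; EF_Task 4 = 10+9 = 19
ES_Task 5 = 10; EF_Task 5 = 10+12 = 22
ES_Task 6 = max(EF_Task 1=6, EF_Task 3=6) = 6; EF_Task 6 = 6+2 = 8
ES_Task 7 = max(EF_Task 2=10, EF_Task 3=6) = 10; EF_Task 7 = 10+15 = 25
ES_Task 8 = max(EF_Task 3=6, EF_Task 4=19) = 19; EF_Task 8 = 19+10 = 29
ES_Task 9 = max(EF_Task 3=6, EF_Task 7=25) = 25; EF_Task 9 = 25+6 = 31
ES_Task 10 = max(EF_Task 5=22, EF_Task 6=8, EF_Task 8=29, EF_Task 9=31) = 31; EF_Task 10 = 31+9 = 40
Expected project duration μ = 40 days. Critical path: Task 2 → Task 7 → Task 9 → Task 10.

Backward pass:
LF_Task 10 = 40; LS_Task 10 = 40−9 = 31
LF_Task 9 = LS_Task 10 = 31; LS_Task 9 = 31−6 = 25
LF_Task 8 = LS_Task 10 = 31; LS_Task 8 = 31−10 = 21
LF_Task 7 = LS_Task 9 = 25; LS_Task 7 = 25−15 = 10
LF_Task 6 = LS_Task 10 = 31; LS_Task 6 = 31−2 = 29
LF_Task 5 = LS_Task 10 = 31; LS_Task 5 = 31−12 = 19
LF_Task 4 = LS_Task 8 = 21; LS_Task 4 = 21−9 = 12
LF_Task 3 = min(LS_Task 4=12, LS_Task 6=29, LS_Task 7=10, LS_Task 8=21, LS_Task 9=25) = 10; LS_Task 3 = 10−6 = 4
LF_Task 2 = min(LS_Task 4=12, LS_Task 5=19, LS_Task 7=10) = 10; LS_Task 2 = 10−10 = 0
LF_Task 1 = LS_Task 6 = 29; LS_Task 1 = 29−6 = 23
Slack_Task 1 = LS_Task 1 − ES_Task 1 = 23 − 0 = 23

23 days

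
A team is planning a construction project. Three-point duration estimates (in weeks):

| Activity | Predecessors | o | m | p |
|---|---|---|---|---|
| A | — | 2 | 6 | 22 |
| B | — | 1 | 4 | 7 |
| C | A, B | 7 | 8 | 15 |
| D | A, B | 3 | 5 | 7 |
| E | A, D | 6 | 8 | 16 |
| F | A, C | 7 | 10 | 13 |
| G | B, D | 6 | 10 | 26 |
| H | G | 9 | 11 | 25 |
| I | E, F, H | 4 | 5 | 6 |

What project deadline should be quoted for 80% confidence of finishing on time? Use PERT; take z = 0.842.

47.6 weeks

te_A = (2 + 4·6 + 22)/6 = 48/6 = 8; σ²_A = ((22−2)/6)² = 11.111
te_B = (1 + 4·4 + 7)/6 = 24/6 = 4; σ²_B = ((7−1)/6)² = 1.000
te_C = (7 + 4·8 + 15)/6 = 54/6 = 9; σ²_C = ((15−7)/6)² = 1.778
te_D = (3 + 4·5 + 7)/6 = 30/6 = 5; σ²_D = ((7−3)/6)² = 0.444
te_E = (6 + 4·8 + 16)/6 = 54/6 = 9; σ²_E = ((16−6)/6)² = 2.778
te_F = (7 + 4·10 + 13)/6 = 60/6 = 10; σ²_F = ((13−7)/6)² = 1.000
te_G = (6 + 4·10 + 26)/6 = 72/6 = 12; σ²_G = ((26−6)/6)² = 11.111
te_H = (9 + 4·11 + 25)/6 = 78/6 = 13; σ²_H = ((25−9)/6)² = 7.111
te_I = (4 + 4·5 + 6)/6 = 30/6 = 5; σ²_I = ((6−4)/6)² = 0.111

Forward pass:
ES_A = 0; EF_A = 8
ES_B = 0; EF_B = 4
ES_C = max(EF_A=8, EF_B=4) = 8; EF_C = 8+9 = 17
ES_D = max(EF_A=8, EF_B=4) = 8; EF_D = 8+5 = 13
ES_E = max(EF_A=8, EF_D=13) = 13; EF_E = 13+9 = 22
ES_F = max(EF_A=8, EF_C=17) = 17; EF_F = 17+10 = 27
ES_G = max(EF_B=4, EF_D=13) = 13; EF_G = 13+12 = 25
ES_H = 25; EF_H = 25+13 = 38
ES_I = max(EF_E=22, EF_F=27, EF_H=38) = 38; EF_I = 38+5 = 43
Expected project duration μ = 43 weeks. Critical path: A → D → G → H → I.

Variance along critical path = 11.111 + 0.444 + 11.111 + 7.111 + 0.111 = 29.889; σ = 5.467 weeks.
D = μ + z·σ = 43 + 0.842·5.467 = 47.6 weeks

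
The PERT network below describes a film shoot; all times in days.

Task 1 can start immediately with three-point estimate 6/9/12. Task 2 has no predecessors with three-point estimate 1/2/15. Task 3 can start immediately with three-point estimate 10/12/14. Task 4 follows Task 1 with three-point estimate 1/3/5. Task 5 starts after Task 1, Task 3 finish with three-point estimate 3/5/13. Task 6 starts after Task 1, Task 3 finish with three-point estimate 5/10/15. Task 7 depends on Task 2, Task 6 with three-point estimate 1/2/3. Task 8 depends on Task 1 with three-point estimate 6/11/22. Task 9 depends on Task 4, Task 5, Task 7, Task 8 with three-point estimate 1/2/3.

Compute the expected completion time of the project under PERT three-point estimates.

te_Task 1 = (6 + 4·9 + 12)/6 = 54/6 = 9
te_Task 2 = (1 + 4·2 + 15)/6 = 24/6 = 4
te_Task 3 = (10 + 4·12 + 14)/6 = 72/6 = 12
te_Task 4 = (1 + 4·3 + 5)/6 = 18/6 = 3
te_Task 5 = (3 + 4·5 + 13)/6 = 36/6 = 6
te_Task 6 = (5 + 4·10 + 15)/6 = 60/6 = 10
te_Task 7 = (1 + 4·2 + 3)/6 = 12/6 = 2
te_Task 8 = (6 + 4·11 + 22)/6 = 72/6 = 12
te_Task 9 = (1 + 4·2 + 3)/6 = 12/6 = 2

Forward pass:
ES_Task 1 = 0; EF_Task 1 = 9
ES_Task 2 = 0; EF_Task 2 = 4
ES_Task 3 = 0; EF_Task 3 = 12
ES_Task 4 = 9; EF_Task 4 = 9+3 = 12
ES_Task 5 = max(EF_Task 1=9, EF_Task 3=12) = 12; EF_Task 5 = 12+6 = 18
ES_Task 6 = max(EF_Task 1=9, EF_Task 3=12) = 12; EF_Task 6 = 12+10 = 22
ES_Task 7 = max(EF_Task 2=4, EF_Task 6=22) = 22; EF_Task 7 = 22+2 = 24
ES_Task 8 = 9; EF_Task 8 = 9+12 = 21
ES_Task 9 = max(EF_Task 4=12, EF_Task 5=18, EF_Task 7=24, EF_Task 8=21) = 24; EF_Task 9 = 24+2 = 26
Expected project duration μ = 26 days. Critical path: Task 3 → Task 6 → Task 7 → Task 9.

26 days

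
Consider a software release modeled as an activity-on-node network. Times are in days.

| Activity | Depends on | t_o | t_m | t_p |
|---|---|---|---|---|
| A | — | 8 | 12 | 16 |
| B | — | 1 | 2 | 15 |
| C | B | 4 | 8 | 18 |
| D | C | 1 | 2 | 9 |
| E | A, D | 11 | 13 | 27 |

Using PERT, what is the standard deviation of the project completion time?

te_A = (8 + 4·12 + 16)/6 = 72/6 = 12; σ²_A = ((16−8)/6)² = 1.778
te_B = (1 + 4·2 + 15)/6 = 24/6 = 4; σ²_B = ((15−1)/6)² = 5.444
te_C = (4 + 4·8 + 18)/6 = 54/6 = 9; σ²_C = ((18−4)/6)² = 5.444
te_D = (1 + 4·2 + 9)/6 = 18/6 = 3; σ²_D = ((9−1)/6)² = 1.778
te_E = (11 + 4·13 + 27)/6 = 90/6 = 15; σ²_E = ((27−11)/6)² = 7.111

Forward pass:
ES_A = 0; EF_A = 12
ES_B = 0; EF_B = 4
ES_C = 4; EF_C = 4+9 = 13
ES_D = 13; EF_D = 13+3 = 16
ES_E = max(EF_A=12, EF_D=16) = 16; EF_E = 16+15 = 31
Expected project duration μ = 31 days. Critical path: B → C → D → E.

Variance along critical path = 5.444 + 5.444 + 1.778 + 7.111 = 19.778
σ = √19.778 = 4.447 days

4.45 days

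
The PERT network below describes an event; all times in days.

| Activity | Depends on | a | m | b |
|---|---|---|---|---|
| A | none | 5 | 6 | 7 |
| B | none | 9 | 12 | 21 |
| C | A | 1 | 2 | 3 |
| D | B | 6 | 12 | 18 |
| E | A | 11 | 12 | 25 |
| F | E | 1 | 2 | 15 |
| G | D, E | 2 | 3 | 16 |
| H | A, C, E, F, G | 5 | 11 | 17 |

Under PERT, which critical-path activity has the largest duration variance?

G

te_A = (5 + 4·6 + 7)/6 = 36/6 = 6; σ²_A = ((7−5)/6)² = 0.111
te_B = (9 + 4·12 + 21)/6 = 78/6 = 13; σ²_B = ((21−9)/6)² = 4.000
te_C = (1 + 4·2 + 3)/6 = 12/6 = 2; σ²_C = ((3−1)/6)² = 0.111
te_D = (6 + 4·12 + 18)/6 = 72/6 = 12; σ²_D = ((18−6)/6)² = 4.000
te_E = (11 + 4·12 + 25)/6 = 84/6 = 14; σ²_E = ((25−11)/6)² = 5.444
te_F = (1 + 4·2 + 15)/6 = 24/6 = 4; σ²_F = ((15−1)/6)² = 5.444
te_G = (2 + 4·3 + 16)/6 = 30/6 = 5; σ²_G = ((16−2)/6)² = 5.444
te_H = (5 + 4·11 + 17)/6 = 66/6 = 11; σ²_H = ((17−5)/6)² = 4.000

Forward pass:
ES_A = 0; EF_A = 6
ES_B = 0; EF_B = 13
ES_C = 6; EF_C = 6+2 = 8
ES_D = 13; EF_D = 13+12 = 25
ES_E = 6; EF_E = 6+14 = 20
ES_F = 20; EF_F = 20+4 = 24
ES_G = max(EF_D=25, EF_E=20) = 25; EF_G = 25+5 = 30
ES_H = max(EF_A=6, EF_C=8, EF_E=20, EF_F=24, EF_G=30) = 30; EF_H = 30+11 = 41
Expected project duration μ = 41 days. Critical path: B → D → G → H.

Variances on critical path: σ²_B=4.000, σ²_D=4.000, σ²_G=5.444, σ²_H=4.000.
Largest is σ²_G = 5.444.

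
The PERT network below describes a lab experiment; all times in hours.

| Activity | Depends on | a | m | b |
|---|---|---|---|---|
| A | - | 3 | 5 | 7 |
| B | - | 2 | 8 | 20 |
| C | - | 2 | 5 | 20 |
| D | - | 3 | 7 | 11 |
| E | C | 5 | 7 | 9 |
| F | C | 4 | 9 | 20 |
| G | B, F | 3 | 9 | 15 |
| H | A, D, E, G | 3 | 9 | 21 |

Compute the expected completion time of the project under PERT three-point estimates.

36 hours

te_A = (3 + 4·5 + 7)/6 = 30/6 = 5
te_B = (2 + 4·8 + 20)/6 = 54/6 = 9
te_C = (2 + 4·5 + 20)/6 = 42/6 = 7
te_D = (3 + 4·7 + 11)/6 = 42/6 = 7
te_E = (5 + 4·7 + 9)/6 = 42/6 = 7
te_F = (4 + 4·9 + 20)/6 = 60/6 = 10
te_G = (3 + 4·9 + 15)/6 = 54/6 = 9
te_H = (3 + 4·9 + 21)/6 = 60/6 = 10

Forward pass:
ES_A = 0; EF_A = 5
ES_B = 0; EF_B = 9
ES_C = 0; EF_C = 7
ES_D = 0; EF_D = 7
ES_E = 7; EF_E = 7+7 = 14
ES_F = 7; EF_F = 7+10 = 17
ES_G = max(EF_B=9, EF_F=17) = 17; EF_G = 17+9 = 26
ES_H = max(EF_A=5, EF_D=7, EF_E=14, EF_G=26) = 26; EF_H = 26+10 = 36
Expected project duration μ = 36 hours. Critical path: C → F → G → H.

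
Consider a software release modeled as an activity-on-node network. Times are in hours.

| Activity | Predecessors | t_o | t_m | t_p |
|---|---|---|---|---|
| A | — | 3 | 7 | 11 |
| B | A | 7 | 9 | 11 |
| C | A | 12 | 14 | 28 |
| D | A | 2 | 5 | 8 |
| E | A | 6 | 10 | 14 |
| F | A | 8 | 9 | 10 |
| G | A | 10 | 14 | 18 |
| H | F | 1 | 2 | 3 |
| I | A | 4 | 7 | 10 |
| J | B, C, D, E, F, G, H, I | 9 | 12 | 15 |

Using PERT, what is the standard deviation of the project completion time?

3.14 hours

te_A = (3 + 4·7 + 11)/6 = 42/6 = 7; σ²_A = ((11−3)/6)² = 1.778
te_B = (7 + 4·9 + 11)/6 = 54/6 = 9; σ²_B = ((11−7)/6)² = 0.444
te_C = (12 + 4·14 + 28)/6 = 96/6 = 16; σ²_C = ((28−12)/6)² = 7.111
te_D = (2 + 4·5 + 8)/6 = 30/6 = 5; σ²_D = ((8−2)/6)² = 1.000
te_E = (6 + 4·10 + 14)/6 = 60/6 = 10; σ²_E = ((14−6)/6)² = 1.778
te_F = (8 + 4·9 + 10)/6 = 54/6 = 9; σ²_F = ((10−8)/6)² = 0.111
te_G = (10 + 4·14 + 18)/6 = 84/6 = 14; σ²_G = ((18−10)/6)² = 1.778
te_H = (1 + 4·2 + 3)/6 = 12/6 = 2; σ²_H = ((3−1)/6)² = 0.111
te_I = (4 + 4·7 + 10)/6 = 42/6 = 7; σ²_I = ((10−4)/6)² = 1.000
te_J = (9 + 4·12 + 15)/6 = 72/6 = 12; σ²_J = ((15−9)/6)² = 1.000

Forward pass:
ES_A = 0; EF_A = 7
ES_B = 7; EF_B = 7+9 = 16
ES_C = 7; EF_C = 7+16 = 23
ES_D = 7; EF_D = 7+5 = 12
ES_E = 7; EF_E = 7+10 = 17
ES_F = 7; EF_F = 7+9 = 16
ES_G = 7; EF_G = 7+14 = 21
ES_H = 16; EF_H = 16+2 = 18
ES_I = 7; EF_I = 7+7 = 14
ES_J = max(EF_B=16, EF_C=23, EF_D=12, EF_E=17, EF_F=16, EF_G=21, EF_H=18, EF_I=14) = 23; EF_J = 23+12 = 35
Expected project duration μ = 35 hours. Critical path: A → C → J.

Variance along critical path = 1.778 + 7.111 + 1.000 = 9.889
σ = √9.889 = 3.145 hours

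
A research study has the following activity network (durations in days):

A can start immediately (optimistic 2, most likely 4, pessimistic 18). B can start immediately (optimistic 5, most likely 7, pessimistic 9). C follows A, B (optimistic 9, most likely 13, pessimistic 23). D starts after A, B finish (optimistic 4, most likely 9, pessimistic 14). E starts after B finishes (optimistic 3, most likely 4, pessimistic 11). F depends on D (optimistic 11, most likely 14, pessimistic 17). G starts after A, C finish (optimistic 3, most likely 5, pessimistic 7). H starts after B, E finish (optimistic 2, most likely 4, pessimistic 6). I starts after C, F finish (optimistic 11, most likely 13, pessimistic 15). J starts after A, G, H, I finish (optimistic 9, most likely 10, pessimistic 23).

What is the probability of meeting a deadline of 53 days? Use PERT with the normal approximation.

te_A = (2 + 4·4 + 18)/6 = 36/6 = 6; σ²_A = ((18−2)/6)² = 7.111
te_B = (5 + 4·7 + 9)/6 = 42/6 = 7; σ²_B = ((9−5)/6)² = 0.444
te_C = (9 + 4·13 + 23)/6 = 84/6 = 14; σ²_C = ((23−9)/6)² = 5.444
te_D = (4 + 4·9 + 14)/6 = 54/6 = 9; σ²_D = ((14−4)/6)² = 2.778
te_E = (3 + 4·4 + 11)/6 = 30/6 = 5; σ²_E = ((11−3)/6)² = 1.778
te_F = (11 + 4·14 + 17)/6 = 84/6 = 14; σ²_F = ((17−11)/6)² = 1.000
te_G = (3 + 4·5 + 7)/6 = 30/6 = 5; σ²_G = ((7−3)/6)² = 0.444
te_H = (2 + 4·4 + 6)/6 = 24/6 = 4; σ²_H = ((6−2)/6)² = 0.444
te_I = (11 + 4·13 + 15)/6 = 78/6 = 13; σ²_I = ((15−11)/6)² = 0.444
te_J = (9 + 4·10 + 23)/6 = 72/6 = 12; σ²_J = ((23−9)/6)² = 5.444

Forward pass:
ES_A = 0; EF_A = 6
ES_B = 0; EF_B = 7
ES_C = max(EF_A=6, EF_B=7) = 7; EF_C = 7+14 = 21
ES_D = max(EF_A=6, EF_B=7) = 7; EF_D = 7+9 = 16
ES_E = 7; EF_E = 7+5 = 12
ES_F = 16; EF_F = 16+14 = 30
ES_G = max(EF_A=6, EF_C=21) = 21; EF_G = 21+5 = 26
ES_H = max(EF_B=7, EF_E=12) = 12; EF_H = 12+4 = 16
ES_I = max(EF_C=21, EF_F=30) = 30; EF_I = 30+13 = 43
ES_J = max(EF_A=6, EF_G=26, EF_H=16, EF_I=43) = 43; EF_J = 43+12 = 55
Expected project duration μ = 55 days. Critical path: B → D → F → I → J.

Variance along critical path = 0.444 + 2.778 + 1.000 + 0.444 + 5.444 = 10.111; σ = √10.111 = 3.180 days.
Z = (53 − 55) / 3.180 = -0.629
P(T ≤ 53) = Φ(-0.629) ≈ 0.265

0.265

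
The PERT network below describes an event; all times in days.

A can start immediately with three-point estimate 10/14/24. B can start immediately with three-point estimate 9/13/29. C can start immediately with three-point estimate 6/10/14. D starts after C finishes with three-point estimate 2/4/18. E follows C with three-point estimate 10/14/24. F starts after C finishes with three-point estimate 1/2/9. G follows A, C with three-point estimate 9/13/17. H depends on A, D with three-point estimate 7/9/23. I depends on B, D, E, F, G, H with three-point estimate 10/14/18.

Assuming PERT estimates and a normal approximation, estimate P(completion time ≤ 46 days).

0.909

te_A = (10 + 4·14 + 24)/6 = 90/6 = 15; σ²_A = ((24−10)/6)² = 5.444
te_B = (9 + 4·13 + 29)/6 = 90/6 = 15; σ²_B = ((29−9)/6)² = 11.111
te_C = (6 + 4·10 + 14)/6 = 60/6 = 10; σ²_C = ((14−6)/6)² = 1.778
te_D = (2 + 4·4 + 18)/6 = 36/6 = 6; σ²_D = ((18−2)/6)² = 7.111
te_E = (10 + 4·14 + 24)/6 = 90/6 = 15; σ²_E = ((24−10)/6)² = 5.444
te_F = (1 + 4·2 + 9)/6 = 18/6 = 3; σ²_F = ((9−1)/6)² = 1.778
te_G = (9 + 4·13 + 17)/6 = 78/6 = 13; σ²_G = ((17−9)/6)² = 1.778
te_H = (7 + 4·9 + 23)/6 = 66/6 = 11; σ²_H = ((23−7)/6)² = 7.111
te_I = (10 + 4·14 + 18)/6 = 84/6 = 14; σ²_I = ((18−10)/6)² = 1.778

Forward pass:
ES_A = 0; EF_A = 15
ES_B = 0; EF_B = 15
ES_C = 0; EF_C = 10
ES_D = 10; EF_D = 10+6 = 16
ES_E = 10; EF_E = 10+15 = 25
ES_F = 10; EF_F = 10+3 = 13
ES_G = max(EF_A=15, EF_C=10) = 15; EF_G = 15+13 = 28
ES_H = max(EF_A=15, EF_D=16) = 16; EF_H = 16+11 = 27
ES_I = max(EF_B=15, EF_D=16, EF_E=25, EF_F=13, EF_G=28, EF_H=27) = 28; EF_I = 28+14 = 42
Expected project duration μ = 42 days. Critical path: A → G → I.

Variance along critical path = 5.444 + 1.778 + 1.778 = 9.000; σ = √9.000 = 3.000 days.
Z = (46 − 42) / 3.000 = 1.333
P(T ≤ 46) = Φ(1.333) ≈ 0.909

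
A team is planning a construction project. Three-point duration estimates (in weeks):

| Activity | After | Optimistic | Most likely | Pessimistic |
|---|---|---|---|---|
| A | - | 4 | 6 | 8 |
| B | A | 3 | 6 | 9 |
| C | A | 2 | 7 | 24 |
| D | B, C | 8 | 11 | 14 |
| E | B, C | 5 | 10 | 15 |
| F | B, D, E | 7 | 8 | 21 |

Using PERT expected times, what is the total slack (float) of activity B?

te_A = (4 + 4·6 + 8)/6 = 36/6 = 6
te_B = (3 + 4·6 + 9)/6 = 36/6 = 6
te_C = (2 + 4·7 + 24)/6 = 54/6 = 9
te_D = (8 + 4·11 + 14)/6 = 66/6 = 11
te_E = (5 + 4·10 + 15)/6 = 60/6 = 10
te_F = (7 + 4·8 + 21)/6 = 60/6 = 10

Forward pass:
ES_A = 0; EF_A = 6
ES_B = 6; EF_B = 6+6 = 12
ES_C = 6; EF_C = 6+9 = 15
ES_D = max(EF_B=12, EF_C=15) = 15; EF_D = 15+11 = 26
ES_E = max(EF_B=12, EF_C=15) = 15; EF_E = 15+10 = 25
ES_F = max(EF_B=12, EF_D=26, EF_E=25) = 26; EF_F = 26+10 = 36
Expected project duration μ = 36 weeks. Critical path: A → C → D → F.

Backward pass:
LF_F = 36; LS_F = 36−10 = 26
LF_E = LS_F = 26; LS_E = 26−10 = 16
LF_D = LS_F = 26; LS_D = 26−11 = 15
LF_C = min(LS_D=15, LS_E=16) = 15; LS_C = 15−9 = 6
LF_B = min(LS_D=15, LS_E=16, LS_F=26) = 15; LS_B = 15−6 = 9
LF_A = min(LS_B=9, LS_C=6) = 6; LS_A = 6−6 = 0
Slack_B = LS_B − ES_B = 9 − 6 = 3

3 weeks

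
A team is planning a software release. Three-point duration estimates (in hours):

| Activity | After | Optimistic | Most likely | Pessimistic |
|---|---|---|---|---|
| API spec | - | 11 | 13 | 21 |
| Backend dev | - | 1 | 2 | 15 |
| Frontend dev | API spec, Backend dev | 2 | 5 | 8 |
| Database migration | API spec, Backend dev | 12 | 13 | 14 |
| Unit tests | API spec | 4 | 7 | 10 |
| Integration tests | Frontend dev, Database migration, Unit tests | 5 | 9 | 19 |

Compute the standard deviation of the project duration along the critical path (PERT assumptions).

te_API spec = (11 + 4·13 + 21)/6 = 84/6 = 14; σ²_API spec = ((21−11)/6)² = 2.778
te_Backend dev = (1 + 4·2 + 15)/6 = 24/6 = 4; σ²_Backend dev = ((15−1)/6)² = 5.444
te_Frontend dev = (2 + 4·5 + 8)/6 = 30/6 = 5; σ²_Frontend dev = ((8−2)/6)² = 1.000
te_Database migration = (12 + 4·13 + 14)/6 = 78/6 = 13; σ²_Database migration = ((14−12)/6)² = 0.111
te_Unit tests = (4 + 4·7 + 10)/6 = 42/6 = 7; σ²_Unit tests = ((10−4)/6)² = 1.000
te_Integration tests = (5 + 4·9 + 19)/6 = 60/6 = 10; σ²_Integration tests = ((19−5)/6)² = 5.444

Forward pass:
ES_API spec = 0; EF_API spec = 14
ES_Backend dev = 0; EF_Backend dev = 4
ES_Frontend dev = max(EF_API spec=14, EF_Backend dev=4) = 14; EF_Frontend dev = 14+5 = 19
ES_Database migration = max(EF_API spec=14, EF_Backend dev=4) = 14; EF_Database migration = 14+13 = 27
ES_Unit tests = 14; EF_Unit tests = 14+7 = 21
ES_Integration tests = max(EF_Frontend dev=19, EF_Database migration=27, EF_Unit tests=21) = 27; EF_Integration tests = 27+10 = 37
Expected project duration μ = 37 hours. Critical path: API spec → Database migration → Integration tests.

Variance along critical path = 2.778 + 0.111 + 5.444 = 8.333
σ = √8.333 = 2.887 hours

2.89 hours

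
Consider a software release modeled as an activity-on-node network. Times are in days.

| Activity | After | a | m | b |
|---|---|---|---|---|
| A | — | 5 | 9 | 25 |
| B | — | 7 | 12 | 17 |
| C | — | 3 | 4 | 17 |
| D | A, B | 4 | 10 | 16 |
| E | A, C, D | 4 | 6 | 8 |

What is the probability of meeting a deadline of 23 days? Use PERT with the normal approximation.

0.031

te_A = (5 + 4·9 + 25)/6 = 66/6 = 11; σ²_A = ((25−5)/6)² = 11.111
te_B = (7 + 4·12 + 17)/6 = 72/6 = 12; σ²_B = ((17−7)/6)² = 2.778
te_C = (3 + 4·4 + 17)/6 = 36/6 = 6; σ²_C = ((17−3)/6)² = 5.444
te_D = (4 + 4·10 + 16)/6 = 60/6 = 10; σ²_D = ((16−4)/6)² = 4.000
te_E = (4 + 4·6 + 8)/6 = 36/6 = 6; σ²_E = ((8−4)/6)² = 0.444

Forward pass:
ES_A = 0; EF_A = 11
ES_B = 0; EF_B = 12
ES_C = 0; EF_C = 6
ES_D = max(EF_A=11, EF_B=12) = 12; EF_D = 12+10 = 22
ES_E = max(EF_A=11, EF_C=6, EF_D=22) = 22; EF_E = 22+6 = 28
Expected project duration μ = 28 days. Critical path: B → D → E.

Variance along critical path = 2.778 + 4.000 + 0.444 = 7.222; σ = √7.222 = 2.687 days.
Z = (23 − 28) / 2.687 = -1.861
P(T ≤ 23) = Φ(-1.861) ≈ 0.031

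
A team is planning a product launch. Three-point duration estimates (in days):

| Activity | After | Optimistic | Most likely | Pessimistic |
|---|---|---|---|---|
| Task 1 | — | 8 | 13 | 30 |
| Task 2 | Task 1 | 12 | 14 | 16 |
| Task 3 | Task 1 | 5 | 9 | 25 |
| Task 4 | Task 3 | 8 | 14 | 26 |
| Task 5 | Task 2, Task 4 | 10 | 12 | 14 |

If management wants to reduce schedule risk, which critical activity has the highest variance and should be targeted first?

te_Task 1 = (8 + 4·13 + 30)/6 = 90/6 = 15; σ²_Task 1 = ((30−8)/6)² = 13.444
te_Task 2 = (12 + 4·14 + 16)/6 = 84/6 = 14; σ²_Task 2 = ((16−12)/6)² = 0.444
te_Task 3 = (5 + 4·9 + 25)/6 = 66/6 = 11; σ²_Task 3 = ((25−5)/6)² = 11.111
te_Task 4 = (8 + 4·14 + 26)/6 = 90/6 = 15; σ²_Task 4 = ((26−8)/6)² = 9.000
te_Task 5 = (10 + 4·12 + 14)/6 = 72/6 = 12; σ²_Task 5 = ((14−10)/6)² = 0.444

Forward pass:
ES_Task 1 = 0; EF_Task 1 = 15
ES_Task 2 = 15; EF_Task 2 = 15+14 = 29
ES_Task 3 = 15; EF_Task 3 = 15+11 = 26
ES_Task 4 = 26; EF_Task 4 = 26+15 = 41
ES_Task 5 = max(EF_Task 2=29, EF_Task 4=41) = 41; EF_Task 5 = 41+12 = 53
Expected project duration μ = 53 days. Critical path: Task 1 → Task 3 → Task 4 → Task 5.

Variances on critical path: σ²_Task 1=13.444, σ²_Task 3=11.111, σ²_Task 4=9.000, σ²_Task 5=0.444.
Largest is σ²_Task 1 = 13.444.

Task 1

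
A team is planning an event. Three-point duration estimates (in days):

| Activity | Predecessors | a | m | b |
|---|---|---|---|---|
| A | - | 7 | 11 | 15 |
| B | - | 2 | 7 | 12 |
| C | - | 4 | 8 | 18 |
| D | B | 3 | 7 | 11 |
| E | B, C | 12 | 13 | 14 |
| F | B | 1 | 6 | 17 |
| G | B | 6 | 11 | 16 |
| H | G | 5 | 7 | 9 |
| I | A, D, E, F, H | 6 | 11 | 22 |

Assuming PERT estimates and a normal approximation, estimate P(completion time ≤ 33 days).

0.135

te_A = (7 + 4·11 + 15)/6 = 66/6 = 11; σ²_A = ((15−7)/6)² = 1.778
te_B = (2 + 4·7 + 12)/6 = 42/6 = 7; σ²_B = ((12−2)/6)² = 2.778
te_C = (4 + 4·8 + 18)/6 = 54/6 = 9; σ²_C = ((18−4)/6)² = 5.444
te_D = (3 + 4·7 + 11)/6 = 42/6 = 7; σ²_D = ((11−3)/6)² = 1.778
te_E = (12 + 4·13 + 14)/6 = 78/6 = 13; σ²_E = ((14−12)/6)² = 0.111
te_F = (1 + 4·6 + 17)/6 = 42/6 = 7; σ²_F = ((17−1)/6)² = 7.111
te_G = (6 + 4·11 + 16)/6 = 66/6 = 11; σ²_G = ((16−6)/6)² = 2.778
te_H = (5 + 4·7 + 9)/6 = 42/6 = 7; σ²_H = ((9−5)/6)² = 0.444
te_I = (6 + 4·11 + 22)/6 = 72/6 = 12; σ²_I = ((22−6)/6)² = 7.111

Forward pass:
ES_A = 0; EF_A = 11
ES_B = 0; EF_B = 7
ES_C = 0; EF_C = 9
ES_D = 7; EF_D = 7+7 = 14
ES_E = max(EF_B=7, EF_C=9) = 9; EF_E = 9+13 = 22
ES_F = 7; EF_F = 7+7 = 14
ES_G = 7; EF_G = 7+11 = 18
ES_H = 18; EF_H = 18+7 = 25
ES_I = max(EF_A=11, EF_D=14, EF_E=22, EF_F=14, EF_H=25) = 25; EF_I = 25+12 = 37
Expected project duration μ = 37 days. Critical path: B → G → H → I.

Variance along critical path = 2.778 + 2.778 + 0.444 + 7.111 = 13.111; σ = √13.111 = 3.621 days.
Z = (33 − 37) / 3.621 = -1.105
P(T ≤ 33) = Φ(-1.105) ≈ 0.135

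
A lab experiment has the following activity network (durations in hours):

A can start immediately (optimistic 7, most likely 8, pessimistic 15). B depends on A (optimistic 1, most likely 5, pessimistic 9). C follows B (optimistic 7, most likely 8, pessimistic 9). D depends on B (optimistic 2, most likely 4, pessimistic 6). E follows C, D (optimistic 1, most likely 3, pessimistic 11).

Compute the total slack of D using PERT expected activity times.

4 hours

te_A = (7 + 4·8 + 15)/6 = 54/6 = 9
te_B = (1 + 4·5 + 9)/6 = 30/6 = 5
te_C = (7 + 4·8 + 9)/6 = 48/6 = 8
te_D = (2 + 4·4 + 6)/6 = 24/6 = 4
te_E = (1 + 4·3 + 11)/6 = 24/6 = 4

Forward pass:
ES_A = 0; EF_A = 9
ES_B = 9; EF_B = 9+5 = 14
ES_C = 14; EF_C = 14+8 = 22
ES_D = 14; EF_D = 14+4 = 18
ES_E = max(EF_C=22, EF_D=18) = 22; EF_E = 22+4 = 26
Expected project duration μ = 26 hours. Critical path: A → B → C → E.

Backward pass:
LF_E = 26; LS_E = 26−4 = 22
LF_D = LS_E = 22; LS_D = 22−4 = 18
LF_C = LS_E = 22; LS_C = 22−8 = 14
LF_B = min(LS_C=14, LS_D=18) = 14; LS_B = 14−5 = 9
LF_A = LS_B = 9; LS_A = 9−9 = 0
Slack_D = LS_D − ES_D = 18 − 14 = 4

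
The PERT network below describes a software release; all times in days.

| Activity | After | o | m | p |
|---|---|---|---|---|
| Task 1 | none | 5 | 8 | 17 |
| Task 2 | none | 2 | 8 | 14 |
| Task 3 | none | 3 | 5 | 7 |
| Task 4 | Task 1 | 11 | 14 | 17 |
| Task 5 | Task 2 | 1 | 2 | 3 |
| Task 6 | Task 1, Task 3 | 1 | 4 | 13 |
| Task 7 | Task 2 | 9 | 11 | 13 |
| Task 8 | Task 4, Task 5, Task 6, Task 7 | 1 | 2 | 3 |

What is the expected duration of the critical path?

25 days

te_Task 1 = (5 + 4·8 + 17)/6 = 54/6 = 9
te_Task 2 = (2 + 4·8 + 14)/6 = 48/6 = 8
te_Task 3 = (3 + 4·5 + 7)/6 = 30/6 = 5
te_Task 4 = (11 + 4·14 + 17)/6 = 84/6 = 14
te_Task 5 = (1 + 4·2 + 3)/6 = 12/6 = 2
te_Task 6 = (1 + 4·4 + 13)/6 = 30/6 = 5
te_Task 7 = (9 + 4·11 + 13)/6 = 66/6 = 11
te_Task 8 = (1 + 4·2 + 3)/6 = 12/6 = 2

Forward pass:
ES_Task 1 = 0; EF_Task 1 = 9
ES_Task 2 = 0; EF_Task 2 = 8
ES_Task 3 = 0; EF_Task 3 = 5
ES_Task 4 = 9; EF_Task 4 = 9+14 = 23
ES_Task 5 = 8; EF_Task 5 = 8+2 = 10
ES_Task 6 = max(EF_Task 1=9, EF_Task 3=5) = 9; EF_Task 6 = 9+5 = 14
ES_Task 7 = 8; EF_Task 7 = 8+11 = 19
ES_Task 8 = max(EF_Task 4=23, EF_Task 5=10, EF_Task 6=14, EF_Task 7=19) = 23; EF_Task 8 = 23+2 = 25
Expected project duration μ = 25 days. Critical path: Task 1 → Task 4 → Task 8.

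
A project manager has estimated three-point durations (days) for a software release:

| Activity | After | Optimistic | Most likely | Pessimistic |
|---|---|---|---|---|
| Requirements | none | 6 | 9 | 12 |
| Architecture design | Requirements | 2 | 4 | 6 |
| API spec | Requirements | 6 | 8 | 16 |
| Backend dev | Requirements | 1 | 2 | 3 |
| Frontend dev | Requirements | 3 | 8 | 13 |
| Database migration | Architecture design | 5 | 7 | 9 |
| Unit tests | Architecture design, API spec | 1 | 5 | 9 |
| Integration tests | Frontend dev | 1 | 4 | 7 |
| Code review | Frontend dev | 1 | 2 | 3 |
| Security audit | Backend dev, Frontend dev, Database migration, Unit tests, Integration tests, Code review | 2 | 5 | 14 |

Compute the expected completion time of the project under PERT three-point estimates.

te_Requirements = (6 + 4·9 + 12)/6 = 54/6 = 9
te_Architecture design = (2 + 4·4 + 6)/6 = 24/6 = 4
te_API spec = (6 + 4·8 + 16)/6 = 54/6 = 9
te_Backend dev = (1 + 4·2 + 3)/6 = 12/6 = 2
te_Frontend dev = (3 + 4·8 + 13)/6 = 48/6 = 8
te_Database migration = (5 + 4·7 + 9)/6 = 42/6 = 7
te_Unit tests = (1 + 4·5 + 9)/6 = 30/6 = 5
te_Integration tests = (1 + 4·4 + 7)/6 = 24/6 = 4
te_Code review = (1 + 4·2 + 3)/6 = 12/6 = 2
te_Security audit = (2 + 4·5 + 14)/6 = 36/6 = 6

Forward pass:
ES_Requirements = 0; EF_Requirements = 9
ES_Architecture design = 9; EF_Architecture design = 9+4 = 13
ES_API spec = 9; EF_API spec = 9+9 = 18
ES_Backend dev = 9; EF_Backend dev = 9+2 = 11
ES_Frontend dev = 9; EF_Frontend dev = 9+8 = 17
ES_Database migration = 13; EF_Database migration = 13+7 = 20
ES_Unit tests = max(EF_Architecture design=13, EF_API spec=18) = 18; EF_Unit tests = 18+5 = 23
ES_Integration tests = 17; EF_Integration tests = 17+4 = 21
ES_Code review = 17; EF_Code review = 17+2 = 19
ES_Security audit = max(EF_Backend dev=11, EF_Frontend dev=17, EF_Database migration=20, EF_Unit tests=23, EF_Integration tests=21, EF_Code review=19) = 23; EF_Security audit = 23+6 = 29
Expected project duration μ = 29 days. Critical path: Requirements → API spec → Unit tests → Security audit.

29 days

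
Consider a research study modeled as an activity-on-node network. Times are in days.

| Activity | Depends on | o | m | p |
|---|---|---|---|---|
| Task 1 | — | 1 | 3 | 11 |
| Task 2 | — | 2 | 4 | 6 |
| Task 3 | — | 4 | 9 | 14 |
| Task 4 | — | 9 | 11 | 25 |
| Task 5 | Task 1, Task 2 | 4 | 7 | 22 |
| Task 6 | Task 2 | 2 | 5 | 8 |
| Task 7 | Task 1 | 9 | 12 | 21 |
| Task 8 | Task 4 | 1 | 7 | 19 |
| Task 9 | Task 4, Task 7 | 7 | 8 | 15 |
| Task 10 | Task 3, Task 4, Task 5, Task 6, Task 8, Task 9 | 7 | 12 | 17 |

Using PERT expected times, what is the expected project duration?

38 days

te_Task 1 = (1 + 4·3 + 11)/6 = 24/6 = 4
te_Task 2 = (2 + 4·4 + 6)/6 = 24/6 = 4
te_Task 3 = (4 + 4·9 + 14)/6 = 54/6 = 9
te_Task 4 = (9 + 4·11 + 25)/6 = 78/6 = 13
te_Task 5 = (4 + 4·7 + 22)/6 = 54/6 = 9
te_Task 6 = (2 + 4·5 + 8)/6 = 30/6 = 5
te_Task 7 = (9 + 4·12 + 21)/6 = 78/6 = 13
te_Task 8 = (1 + 4·7 + 19)/6 = 48/6 = 8
te_Task 9 = (7 + 4·8 + 15)/6 = 54/6 = 9
te_Task 10 = (7 + 4·12 + 17)/6 = 72/6 = 12

Forward pass:
ES_Task 1 = 0; EF_Task 1 = 4
ES_Task 2 = 0; EF_Task 2 = 4
ES_Task 3 = 0; EF_Task 3 = 9
ES_Task 4 = 0; EF_Task 4 = 13
ES_Task 5 = max(EF_Task 1=4, EF_Task 2=4) = 4; EF_Task 5 = 4+9 = 13
ES_Task 6 = 4; EF_Task 6 = 4+5 = 9
ES_Task 7 = 4; EF_Task 7 = 4+13 = 17
ES_Task 8 = 13; EF_Task 8 = 13+8 = 21
ES_Task 9 = max(EF_Task 4=13, EF_Task 7=17) = 17; EF_Task 9 = 17+9 = 26
ES_Task 10 = max(EF_Task 3=9, EF_Task 4=13, EF_Task 5=13, EF_Task 6=9, EF_Task 8=21, EF_Task 9=26) = 26; EF_Task 10 = 26+12 = 38
Expected project duration μ = 38 days. Critical path: Task 1 → Task 7 → Task 9 → Task 10.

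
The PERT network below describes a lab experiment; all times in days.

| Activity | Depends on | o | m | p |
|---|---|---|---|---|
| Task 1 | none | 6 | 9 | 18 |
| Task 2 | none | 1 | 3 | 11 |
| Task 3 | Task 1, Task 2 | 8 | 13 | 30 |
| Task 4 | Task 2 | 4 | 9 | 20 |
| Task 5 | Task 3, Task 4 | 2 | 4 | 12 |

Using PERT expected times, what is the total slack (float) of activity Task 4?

11 days

te_Task 1 = (6 + 4·9 + 18)/6 = 60/6 = 10
te_Task 2 = (1 + 4·3 + 11)/6 = 24/6 = 4
te_Task 3 = (8 + 4·13 + 30)/6 = 90/6 = 15
te_Task 4 = (4 + 4·9 + 20)/6 = 60/6 = 10
te_Task 5 = (2 + 4·4 + 12)/6 = 30/6 = 5

Forward pass:
ES_Task 1 = 0; EF_Task 1 = 10
ES_Task 2 = 0; EF_Task 2 = 4
ES_Task 3 = max(EF_Task 1=10, EF_Task 2=4) = 10; EF_Task 3 = 10+15 = 25
ES_Task 4 = 4; EF_Task 4 = 4+10 = 14
ES_Task 5 = max(EF_Task 3=25, EF_Task 4=14) = 25; EF_Task 5 = 25+5 = 30
Expected project duration μ = 30 days. Critical path: Task 1 → Task 3 → Task 5.

Backward pass:
LF_Task 5 = 30; LS_Task 5 = 30−5 = 25
LF_Task 4 = LS_Task 5 = 25; LS_Task 4 = 25−10 = 15
LF_Task 3 = LS_Task 5 = 25; LS_Task 3 = 25−15 = 10
LF_Task 2 = min(LS_Task 3=10, LS_Task 4=15) = 10; LS_Task 2 = 10−4 = 6
LF_Task 1 = LS_Task 3 = 10; LS_Task 1 = 10−10 = 0
Slack_Task 4 = LS_Task 4 − ES_Task 4 = 15 − 4 = 11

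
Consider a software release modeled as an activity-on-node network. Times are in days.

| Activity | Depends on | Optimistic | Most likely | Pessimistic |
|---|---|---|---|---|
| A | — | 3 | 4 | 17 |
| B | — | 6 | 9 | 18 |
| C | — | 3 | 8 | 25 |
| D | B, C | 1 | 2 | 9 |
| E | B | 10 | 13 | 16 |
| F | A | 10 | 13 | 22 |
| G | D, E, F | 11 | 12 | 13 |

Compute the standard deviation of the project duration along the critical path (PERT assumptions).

2.26 days

te_A = (3 + 4·4 + 17)/6 = 36/6 = 6; σ²_A = ((17−3)/6)² = 5.444
te_B = (6 + 4·9 + 18)/6 = 60/6 = 10; σ²_B = ((18−6)/6)² = 4.000
te_C = (3 + 4·8 + 25)/6 = 60/6 = 10; σ²_C = ((25−3)/6)² = 13.444
te_D = (1 + 4·2 + 9)/6 = 18/6 = 3; σ²_D = ((9−1)/6)² = 1.778
te_E = (10 + 4·13 + 16)/6 = 78/6 = 13; σ²_E = ((16−10)/6)² = 1.000
te_F = (10 + 4·13 + 22)/6 = 84/6 = 14; σ²_F = ((22−10)/6)² = 4.000
te_G = (11 + 4·12 + 13)/6 = 72/6 = 12; σ²_G = ((13−11)/6)² = 0.111

Forward pass:
ES_A = 0; EF_A = 6
ES_B = 0; EF_B = 10
ES_C = 0; EF_C = 10
ES_D = max(EF_B=10, EF_C=10) = 10; EF_D = 10+3 = 13
ES_E = 10; EF_E = 10+13 = 23
ES_F = 6; EF_F = 6+14 = 20
ES_G = max(EF_D=13, EF_E=23, EF_F=20) = 23; EF_G = 23+12 = 35
Expected project duration μ = 35 days. Critical path: B → E → G.

Variance along critical path = 4.000 + 1.000 + 0.111 = 5.111
σ = √5.111 = 2.261 days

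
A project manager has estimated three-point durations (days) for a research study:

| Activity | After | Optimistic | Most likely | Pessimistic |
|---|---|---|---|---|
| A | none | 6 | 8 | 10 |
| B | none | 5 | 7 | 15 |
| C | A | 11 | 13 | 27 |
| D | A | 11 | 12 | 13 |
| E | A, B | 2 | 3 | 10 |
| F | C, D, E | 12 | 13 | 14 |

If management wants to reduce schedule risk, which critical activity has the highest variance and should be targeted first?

te_A = (6 + 4·8 + 10)/6 = 48/6 = 8; σ²_A = ((10−6)/6)² = 0.444
te_B = (5 + 4·7 + 15)/6 = 48/6 = 8; σ²_B = ((15−5)/6)² = 2.778
te_C = (11 + 4·13 + 27)/6 = 90/6 = 15; σ²_C = ((27−11)/6)² = 7.111
te_D = (11 + 4·12 + 13)/6 = 72/6 = 12; σ²_D = ((13−11)/6)² = 0.111
te_E = (2 + 4·3 + 10)/6 = 24/6 = 4; σ²_E = ((10−2)/6)² = 1.778
te_F = (12 + 4·13 + 14)/6 = 78/6 = 13; σ²_F = ((14−12)/6)² = 0.111

Forward pass:
ES_A = 0; EF_A = 8
ES_B = 0; EF_B = 8
ES_C = 8; EF_C = 8+15 = 23
ES_D = 8; EF_D = 8+12 = 20
ES_E = max(EF_A=8, EF_B=8) = 8; EF_E = 8+4 = 12
ES_F = max(EF_C=23, EF_D=20, EF_E=12) = 23; EF_F = 23+13 = 36
Expected project duration μ = 36 days. Critical path: A → C → F.

Variances on critical path: σ²_A=0.444, σ²_C=7.111, σ²_F=0.111.
Largest is σ²_C = 7.111.

C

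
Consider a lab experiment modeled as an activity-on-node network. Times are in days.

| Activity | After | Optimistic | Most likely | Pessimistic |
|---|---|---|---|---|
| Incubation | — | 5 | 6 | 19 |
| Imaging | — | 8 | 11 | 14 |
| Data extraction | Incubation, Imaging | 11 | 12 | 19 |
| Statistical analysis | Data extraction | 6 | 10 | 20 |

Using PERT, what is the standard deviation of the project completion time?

te_Incubation = (5 + 4·6 + 19)/6 = 48/6 = 8; σ²_Incubation = ((19−5)/6)² = 5.444
te_Imaging = (8 + 4·11 + 14)/6 = 66/6 = 11; σ²_Imaging = ((14−8)/6)² = 1.000
te_Data extraction = (11 + 4·12 + 19)/6 = 78/6 = 13; σ²_Data extraction = ((19−11)/6)² = 1.778
te_Statistical analysis = (6 + 4·10 + 20)/6 = 66/6 = 11; σ²_Statistical analysis = ((20−6)/6)² = 5.444

Forward pass:
ES_Incubation = 0; EF_Incubation = 8
ES_Imaging = 0; EF_Imaging = 11
ES_Data extraction = max(EF_Incubation=8, EF_Imaging=11) = 11; EF_Data extraction = 11+13 = 24
ES_Statistical analysis = 24; EF_Statistical analysis = 24+11 = 35
Expected project duration μ = 35 days. Critical path: Imaging → Data extraction → Statistical analysis.

Variance along critical path = 1.000 + 1.778 + 5.444 = 8.222
σ = √8.222 = 2.867 days

2.87 days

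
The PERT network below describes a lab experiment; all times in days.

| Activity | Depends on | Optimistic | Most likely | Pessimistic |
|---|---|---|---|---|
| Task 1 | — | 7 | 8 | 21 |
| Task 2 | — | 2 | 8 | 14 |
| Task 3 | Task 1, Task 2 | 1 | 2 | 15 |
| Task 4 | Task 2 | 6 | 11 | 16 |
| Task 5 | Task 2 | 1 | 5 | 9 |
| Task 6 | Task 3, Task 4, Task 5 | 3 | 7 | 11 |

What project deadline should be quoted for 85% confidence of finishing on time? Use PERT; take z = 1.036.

29.0 days

te_Task 1 = (7 + 4·8 + 21)/6 = 60/6 = 10; σ²_Task 1 = ((21−7)/6)² = 5.444
te_Task 2 = (2 + 4·8 + 14)/6 = 48/6 = 8; σ²_Task 2 = ((14−2)/6)² = 4.000
te_Task 3 = (1 + 4·2 + 15)/6 = 24/6 = 4; σ²_Task 3 = ((15−1)/6)² = 5.444
te_Task 4 = (6 + 4·11 + 16)/6 = 66/6 = 11; σ²_Task 4 = ((16−6)/6)² = 2.778
te_Task 5 = (1 + 4·5 + 9)/6 = 30/6 = 5; σ²_Task 5 = ((9−1)/6)² = 1.778
te_Task 6 = (3 + 4·7 + 11)/6 = 42/6 = 7; σ²_Task 6 = ((11−3)/6)² = 1.778

Forward pass:
ES_Task 1 = 0; EF_Task 1 = 10
ES_Task 2 = 0; EF_Task 2 = 8
ES_Task 3 = max(EF_Task 1=10, EF_Task 2=8) = 10; EF_Task 3 = 10+4 = 14
ES_Task 4 = 8; EF_Task 4 = 8+11 = 19
ES_Task 5 = 8; EF_Task 5 = 8+5 = 13
ES_Task 6 = max(EF_Task 3=14, EF_Task 4=19, EF_Task 5=13) = 19; EF_Task 6 = 19+7 = 26
Expected project duration μ = 26 days. Critical path: Task 2 → Task 4 → Task 6.

Variance along critical path = 4.000 + 2.778 + 1.778 = 8.556; σ = 2.925 days.
D = μ + z·σ = 26 + 1.036·2.925 = 29.0 days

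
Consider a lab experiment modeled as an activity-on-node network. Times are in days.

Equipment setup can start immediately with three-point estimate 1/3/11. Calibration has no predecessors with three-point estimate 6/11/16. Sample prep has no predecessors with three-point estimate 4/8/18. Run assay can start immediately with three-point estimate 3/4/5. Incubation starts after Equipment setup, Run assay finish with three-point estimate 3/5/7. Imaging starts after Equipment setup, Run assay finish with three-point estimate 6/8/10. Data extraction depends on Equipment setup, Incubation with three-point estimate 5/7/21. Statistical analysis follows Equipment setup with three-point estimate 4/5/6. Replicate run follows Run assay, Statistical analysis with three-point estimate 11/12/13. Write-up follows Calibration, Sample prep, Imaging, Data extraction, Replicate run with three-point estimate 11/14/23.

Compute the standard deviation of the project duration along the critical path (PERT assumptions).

te_Equipment setup = (1 + 4·3 + 11)/6 = 24/6 = 4; σ²_Equipment setup = ((11−1)/6)² = 2.778
te_Calibration = (6 + 4·11 + 16)/6 = 66/6 = 11; σ²_Calibration = ((16−6)/6)² = 2.778
te_Sample prep = (4 + 4·8 + 18)/6 = 54/6 = 9; σ²_Sample prep = ((18−4)/6)² = 5.444
te_Run assay = (3 + 4·4 + 5)/6 = 24/6 = 4; σ²_Run assay = ((5−3)/6)² = 0.111
te_Incubation = (3 + 4·5 + 7)/6 = 30/6 = 5; σ²_Incubation = ((7−3)/6)² = 0.444
te_Imaging = (6 + 4·8 + 10)/6 = 48/6 = 8; σ²_Imaging = ((10−6)/6)² = 0.444
te_Data extraction = (5 + 4·7 + 21)/6 = 54/6 = 9; σ²_Data extraction = ((21−5)/6)² = 7.111
te_Statistical analysis = (4 + 4·5 + 6)/6 = 30/6 = 5; σ²_Statistical analysis = ((6−4)/6)² = 0.111
te_Replicate run = (11 + 4·12 + 13)/6 = 72/6 = 12; σ²_Replicate run = ((13−11)/6)² = 0.111
te_Write-up = (11 + 4·14 + 23)/6 = 90/6 = 15; σ²_Write-up = ((23−11)/6)² = 4.000

Forward pass:
ES_Equipment setup = 0; EF_Equipment setup = 4
ES_Calibration = 0; EF_Calibration = 11
ES_Sample prep = 0; EF_Sample prep = 9
ES_Run assay = 0; EF_Run assay = 4
ES_Incubation = max(EF_Equipment setup=4, EF_Run assay=4) = 4; EF_Incubation = 4+5 = 9
ES_Imaging = max(EF_Equipment setup=4, EF_Run assay=4) = 4; EF_Imaging = 4+8 = 12
ES_Data extraction = max(EF_Equipment setup=4, EF_Incubation=9) = 9; EF_Data extraction = 9+9 = 18
ES_Statistical analysis = 4; EF_Statistical analysis = 4+5 = 9
ES_Replicate run = max(EF_Run assay=4, EF_Statistical analysis=9) = 9; EF_Replicate run = 9+12 = 21
ES_Write-up = max(EF_Calibration=11, EF_Sample prep=9, EF_Imaging=12, EF_Data extraction=18, EF_Replicate run=21) = 21; EF_Write-up = 21+15 = 36
Expected project duration μ = 36 days. Critical path: Equipment setup → Statistical analysis → Replicate run → Write-up.

Variance along critical path = 2.778 + 0.111 + 0.111 + 4.000 = 7.000
σ = √7.000 = 2.646 days

2.65 days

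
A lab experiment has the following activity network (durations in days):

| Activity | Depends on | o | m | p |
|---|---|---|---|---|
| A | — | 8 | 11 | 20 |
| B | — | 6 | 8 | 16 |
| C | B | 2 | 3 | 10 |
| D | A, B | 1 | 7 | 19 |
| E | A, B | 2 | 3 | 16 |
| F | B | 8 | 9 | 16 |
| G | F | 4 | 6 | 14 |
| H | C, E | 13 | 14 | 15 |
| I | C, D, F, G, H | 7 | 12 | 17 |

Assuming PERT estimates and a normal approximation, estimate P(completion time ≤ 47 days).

0.873

te_A = (8 + 4·11 + 20)/6 = 72/6 = 12; σ²_A = ((20−8)/6)² = 4.000
te_B = (6 + 4·8 + 16)/6 = 54/6 = 9; σ²_B = ((16−6)/6)² = 2.778
te_C = (2 + 4·3 + 10)/6 = 24/6 = 4; σ²_C = ((10−2)/6)² = 1.778
te_D = (1 + 4·7 + 19)/6 = 48/6 = 8; σ²_D = ((19−1)/6)² = 9.000
te_E = (2 + 4·3 + 16)/6 = 30/6 = 5; σ²_E = ((16−2)/6)² = 5.444
te_F = (8 + 4·9 + 16)/6 = 60/6 = 10; σ²_F = ((16−8)/6)² = 1.778
te_G = (4 + 4·6 + 14)/6 = 42/6 = 7; σ²_G = ((14−4)/6)² = 2.778
te_H = (13 + 4·14 + 15)/6 = 84/6 = 14; σ²_H = ((15−13)/6)² = 0.111
te_I = (7 + 4·12 + 17)/6 = 72/6 = 12; σ²_I = ((17−7)/6)² = 2.778

Forward pass:
ES_A = 0; EF_A = 12
ES_B = 0; EF_B = 9
ES_C = 9; EF_C = 9+4 = 13
ES_D = max(EF_A=12, EF_B=9) = 12; EF_D = 12+8 = 20
ES_E = max(EF_A=12, EF_B=9) = 12; EF_E = 12+5 = 17
ES_F = 9; EF_F = 9+10 = 19
ES_G = 19; EF_G = 19+7 = 26
ES_H = max(EF_C=13, EF_E=17) = 17; EF_H = 17+14 = 31
ES_I = max(EF_C=13, EF_D=20, EF_F=19, EF_G=26, EF_H=31) = 31; EF_I = 31+12 = 43
Expected project duration μ = 43 days. Critical path: A → E → H → I.

Variance along critical path = 4.000 + 5.444 + 0.111 + 2.778 = 12.333; σ = √12.333 = 3.512 days.
Z = (47 − 43) / 3.512 = 1.139
P(T ≤ 47) = Φ(1.139) ≈ 0.873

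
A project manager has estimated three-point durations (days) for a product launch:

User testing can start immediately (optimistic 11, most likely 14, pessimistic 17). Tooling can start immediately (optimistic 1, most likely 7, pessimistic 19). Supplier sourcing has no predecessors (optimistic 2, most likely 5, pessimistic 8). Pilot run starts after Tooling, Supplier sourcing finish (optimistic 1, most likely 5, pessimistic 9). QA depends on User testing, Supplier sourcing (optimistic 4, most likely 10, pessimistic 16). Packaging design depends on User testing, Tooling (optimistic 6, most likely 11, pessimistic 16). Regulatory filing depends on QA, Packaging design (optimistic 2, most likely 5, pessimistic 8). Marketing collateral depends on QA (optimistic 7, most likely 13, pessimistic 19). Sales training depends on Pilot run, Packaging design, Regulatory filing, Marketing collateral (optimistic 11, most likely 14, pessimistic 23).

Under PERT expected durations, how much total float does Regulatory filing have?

7 days

te_User testing = (11 + 4·14 + 17)/6 = 84/6 = 14
te_Tooling = (1 + 4·7 + 19)/6 = 48/6 = 8
te_Supplier sourcing = (2 + 4·5 + 8)/6 = 30/6 = 5
te_Pilot run = (1 + 4·5 + 9)/6 = 30/6 = 5
te_QA = (4 + 4·10 + 16)/6 = 60/6 = 10
te_Packaging design = (6 + 4·11 + 16)/6 = 66/6 = 11
te_Regulatory filing = (2 + 4·5 + 8)/6 = 30/6 = 5
te_Marketing collateral = (7 + 4·13 + 19)/6 = 78/6 = 13
te_Sales training = (11 + 4·14 + 23)/6 = 90/6 = 15

Forward pass:
ES_User testing = 0; EF_User testing = 14
ES_Tooling = 0; EF_Tooling = 8
ES_Supplier sourcing = 0; EF_Supplier sourcing = 5
ES_Pilot run = max(EF_Tooling=8, EF_Supplier sourcing=5) = 8; EF_Pilot run = 8+5 = 13
ES_QA = max(EF_User testing=14, EF_Supplier sourcing=5) = 14; EF_QA = 14+10 = 24
ES_Packaging design = max(EF_User testing=14, EF_Tooling=8) = 14; EF_Packaging design = 14+11 = 25
ES_Regulatory filing = max(EF_QA=24, EF_Packaging design=25) = 25; EF_Regulatory filing = 25+5 = 30
ES_Marketing collateral = 24; EF_Marketing collateral = 24+13 = 37
ES_Sales training = max(EF_Pilot run=13, EF_Packaging design=25, EF_Regulatory filing=30, EF_Marketing collateral=37) = 37; EF_Sales training = 37+15 = 52
Expected project duration μ = 52 days. Critical path: User testing → QA → Marketing collateral → Sales training.

Backward pass:
LF_Sales training = 52; LS_Sales training = 52−15 = 37
LF_Marketing collateral = LS_Sales training = 37; LS_Marketing collateral = 37−13 = 24
LF_Regulatory filing = LS_Sales training = 37; LS_Regulatory filing = 37−5 = 32
LF_Packaging design = min(LS_Regulatory filing=32, LS_Sales training=37) = 32; LS_Packaging design = 32−11 = 21
LF_QA = min(LS_Regulatory filing=32, LS_Marketing collateral=24) = 24; LS_QA = 24−10 = 14
LF_Pilot run = LS_Sales training = 37; LS_Pilot run = 37−5 = 32
LF_Supplier sourcing = min(LS_Pilot run=32, LS_QA=14) = 14; LS_Supplier sourcing = 14−5 = 9
LF_Tooling = min(LS_Pilot run=32, LS_Packaging design=21) = 21; LS_Tooling = 21−8 = 13
LF_User testing = min(LS_QA=14, LS_Packaging design=21) = 14; LS_User testing = 14−14 = 0
Slack_Regulatory filing = LS_Regulatory filing − ES_Regulatory filing = 32 − 25 = 7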